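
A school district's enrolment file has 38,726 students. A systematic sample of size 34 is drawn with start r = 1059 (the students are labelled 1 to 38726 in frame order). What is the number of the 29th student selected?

32951

k = 38726/34 = 1139
29th selection = r + (29−1)·k = 1059 + 28×1139 = 1059 + 31892 = 32951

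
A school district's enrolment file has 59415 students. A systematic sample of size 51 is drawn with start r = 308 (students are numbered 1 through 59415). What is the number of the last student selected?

k = 59415/51 = 1165
51st selection = r + (51−1)·k = 308 + 50×1165 = 308 + 58250 = 58558

58558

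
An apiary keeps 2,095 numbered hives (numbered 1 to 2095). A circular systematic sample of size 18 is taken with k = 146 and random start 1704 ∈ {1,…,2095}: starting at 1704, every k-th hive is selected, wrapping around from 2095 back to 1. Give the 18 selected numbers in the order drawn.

Selection 1: 1704
Selection 2: 1704 + 146 = 1850
Selection 3: 1850 + 146 = 1996
Selection 4: 1996 + 146 = 2142 → 2142 − 2095 = 47
Selection 5: 47 + 146 = 193
Selection 6: 193 + 146 = 339
Selection 7: 339 + 146 = 485
Selection 8: 485 + 146 = 631
Selection 9: 631 + 146 = 777
Selection 10: 777 + 146 = 923
Selection 11: 923 + 146 = 1069
Selection 12: 1069 + 146 = 1215
Selection 13: 1215 + 146 = 1361
Selection 14: 1361 + 146 = 1507
Selection 15: 1507 + 146 = 1653
Selection 16: 1653 + 146 = 1799
Selection 17: 1799 + 146 = 1945
Selection 18: 1945 + 146 = 2091

1704, 1850, 1996, 47, 193, 339, 485, 631, 777, 923, 1069, 1215, 1361, 1507, 1653, 1799, 1945, 2091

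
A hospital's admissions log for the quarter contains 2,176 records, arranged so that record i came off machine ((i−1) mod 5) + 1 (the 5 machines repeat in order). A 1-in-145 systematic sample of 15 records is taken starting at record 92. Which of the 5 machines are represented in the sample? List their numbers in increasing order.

2

Consecutive selections differ by k = 145, so their machine numbers differ by 145 mod 5 = 0.
gcd(145, 5) = 5, so the sample visits 5/5 = 1 distinct residues mod 5.
Start 92 is machine 2; the machines hit are 2.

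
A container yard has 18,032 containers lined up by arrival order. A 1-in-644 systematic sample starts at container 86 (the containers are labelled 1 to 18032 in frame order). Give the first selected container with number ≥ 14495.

14898

k = 644
Steps past start: ⌈(14495 − 86)/644⌉ = ⌈14409/644⌉ = 23
Selected container: 86 + 23×644 = 14898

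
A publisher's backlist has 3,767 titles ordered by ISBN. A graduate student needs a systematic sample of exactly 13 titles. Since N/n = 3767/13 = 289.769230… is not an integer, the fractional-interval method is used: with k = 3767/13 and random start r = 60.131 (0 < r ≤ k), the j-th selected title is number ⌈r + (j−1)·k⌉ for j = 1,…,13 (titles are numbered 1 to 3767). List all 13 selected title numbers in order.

j=1: r + 0k = 60.131 → ⌈·⌉ = 61
j=2: r + 1k = 349.900230… → ⌈·⌉ = 350
j=3: r + 2k = 639.669461… → ⌈·⌉ = 640
j=4: r + 3k = 929.438692… → ⌈·⌉ = 930
j=5: r + 4k = 1219.207923… → ⌈·⌉ = 1220
j=6: r + 5k = 1508.977153… → ⌈·⌉ = 1509
j=7: r + 6k = 1798.746384… → ⌈·⌉ = 1799
j=8: r + 7k = 2088.515615… → ⌈·⌉ = 2089
j=9: r + 8k = 2378.284846… → ⌈·⌉ = 2379
j=10: r + 9k = 2668.054076… → ⌈·⌉ = 2669
j=11: r + 10k = 2957.823307… → ⌈·⌉ = 2958
j=12: r + 11k = 3247.592538… → ⌈·⌉ = 3248
j=13: r + 12k = 3537.361769… → ⌈·⌉ = 3538

61, 350, 640, 930, 1220, 1509, 1799, 2089, 2379, 2669, 2958, 3248, 3538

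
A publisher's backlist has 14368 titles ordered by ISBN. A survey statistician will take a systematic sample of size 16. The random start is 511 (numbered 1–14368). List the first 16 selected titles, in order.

511, 1409, 2307, 3205, 4103, 5001, 5899, 6797, 7695, 8593, 9491, 10389, 11287, 12185, 13083, 13981

k = N/n = 14368/16 = 898
title 1: 511
title 2: 511 + 898 = 1409
title 3: 1409 + 898 = 2307
title 4: 2307 + 898 = 3205
title 5: 3205 + 898 = 4103
title 6: 4103 + 898 = 5001
title 7: 5001 + 898 = 5899
title 8: 5899 + 898 = 6797
title 9: 6797 + 898 = 7695
title 10: 7695 + 898 = 8593
title 11: 8593 + 898 = 9491
title 12: 9491 + 898 = 10389
title 13: 10389 + 898 = 11287
title 14: 11287 + 898 = 12185
title 15: 12185 + 898 = 13083
title 16: 13083 + 898 = 13981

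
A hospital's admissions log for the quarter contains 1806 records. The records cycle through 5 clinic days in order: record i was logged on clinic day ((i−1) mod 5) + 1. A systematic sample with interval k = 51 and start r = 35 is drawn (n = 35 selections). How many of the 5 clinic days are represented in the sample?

Consecutive selections differ by k = 51, so their clinic day numbers differ by 51 mod 5 = 1.
gcd(51, 5) = 1, so the sample visits 5/1 = 5 distinct residues mod 5.
Start 35 is clinic day 5; the clinic days hit are 1, 2, 3, 4, 5.

5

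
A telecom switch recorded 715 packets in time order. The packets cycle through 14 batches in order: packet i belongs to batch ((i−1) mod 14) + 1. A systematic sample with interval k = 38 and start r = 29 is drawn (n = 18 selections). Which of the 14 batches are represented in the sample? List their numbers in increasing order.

1, 3, 5, 7, 9, 11, 13

Consecutive selections differ by k = 38, so their batch numbers differ by 38 mod 14 = 10.
gcd(38, 14) = 2, so the sample visits 14/2 = 7 distinct residues mod 14.
Start 29 is batch 1; the batches hit are 1, 3, 5, 7, 9, 11, 13.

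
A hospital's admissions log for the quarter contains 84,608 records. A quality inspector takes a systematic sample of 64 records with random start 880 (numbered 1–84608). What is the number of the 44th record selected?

k = 84608/64 = 1322
44th selection = r + (44−1)·k = 880 + 43×1322 = 880 + 56846 = 57726

57726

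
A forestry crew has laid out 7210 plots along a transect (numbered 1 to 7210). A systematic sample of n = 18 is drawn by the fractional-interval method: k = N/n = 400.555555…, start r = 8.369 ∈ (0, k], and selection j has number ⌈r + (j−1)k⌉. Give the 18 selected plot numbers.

j=1: r + 0k = 8.369 → ⌈·⌉ = 9
j=2: r + 1k = 408.924555… → ⌈·⌉ = 409
j=3: r + 2k = 809.480111… → ⌈·⌉ = 810
j=4: r + 3k = 1210.035666… → ⌈·⌉ = 1211
j=5: r + 4k = 1610.591222… → ⌈·⌉ = 1611
j=6: r + 5k = 2011.146777… → ⌈·⌉ = 2012
j=7: r + 6k = 2411.702333… → ⌈·⌉ = 2412
j=8: r + 7k = 2812.257888… → ⌈·⌉ = 2813
j=9: r + 8k = 3212.813444… → ⌈·⌉ = 3213
j=10: r + 9k = 3613.369 → ⌈·⌉ = 3614
j=11: r + 10k = 4013.924555… → ⌈·⌉ = 4014
j=12: r + 11k = 4414.480111… → ⌈·⌉ = 4415
j=13: r + 12k = 4815.035666… → ⌈·⌉ = 4816
j=14: r + 13k = 5215.591222… → ⌈·⌉ = 5216
j=15: r + 14k = 5616.146777… → ⌈·⌉ = 5617
j=16: r + 15k = 6016.702333… → ⌈·⌉ = 6017
j=17: r + 16k = 6417.257888… → ⌈·⌉ = 6418
j=18: r + 17k = 6817.813444… → ⌈·⌉ = 6818

9, 409, 810, 1211, 1611, 2012, 2412, 2813, 3213, 3614, 4014, 4415, 4816, 5216, 5617, 6017, 6418, 6818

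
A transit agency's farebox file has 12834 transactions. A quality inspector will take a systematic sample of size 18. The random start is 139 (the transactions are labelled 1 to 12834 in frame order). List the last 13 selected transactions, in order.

3704, 4417, 5130, 5843, 6556, 7269, 7982, 8695, 9408, 10121, 10834, 11547, 12260

k = N/n = 12834/18 = 713
6th selection = 139 + 5×713 = 3704
7th: 3704 + 713 = 4417
8th: 4417 + 713 = 5130
9th: 5130 + 713 = 5843
10th: 5843 + 713 = 6556
11th: 6556 + 713 = 7269
12th: 7269 + 713 = 7982
13th: 7982 + 713 = 8695
14th: 8695 + 713 = 9408
15th: 9408 + 713 = 10121
16th: 10121 + 713 = 10834
17th: 10834 + 713 = 11547
18th: 11547 + 713 = 12260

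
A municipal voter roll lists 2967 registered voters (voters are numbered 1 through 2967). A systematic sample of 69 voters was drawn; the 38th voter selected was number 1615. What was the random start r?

k = 2967/69 = 43
r = 1615 − (38−1)×43 = 1615 − 1591 = 24

24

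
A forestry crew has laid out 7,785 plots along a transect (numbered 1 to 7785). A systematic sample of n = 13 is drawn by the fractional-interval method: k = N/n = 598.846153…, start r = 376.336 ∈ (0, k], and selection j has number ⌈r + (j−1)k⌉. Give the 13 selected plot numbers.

377, 976, 1575, 2173, 2772, 3371, 3970, 4569, 5168, 5766, 6365, 6964, 7563

j=1: r + 0k = 376.336 → ⌈·⌉ = 377
j=2: r + 1k = 975.182153… → ⌈·⌉ = 976
j=3: r + 2k = 1574.028307… → ⌈·⌉ = 1575
j=4: r + 3k = 2172.874461… → ⌈·⌉ = 2173
j=5: r + 4k = 2771.720615… → ⌈·⌉ = 2772
j=6: r + 5k = 3370.566769… → ⌈·⌉ = 3371
j=7: r + 6k = 3969.412923… → ⌈·⌉ = 3970
j=8: r + 7k = 4568.259076… → ⌈·⌉ = 4569
j=9: r + 8k = 5167.105230… → ⌈·⌉ = 5168
j=10: r + 9k = 5765.951384… → ⌈·⌉ = 5766
j=11: r + 10k = 6364.797538… → ⌈·⌉ = 6365
j=12: r + 11k = 6963.643692… → ⌈·⌉ = 6964
j=13: r + 12k = 7562.489846… → ⌈·⌉ = 7563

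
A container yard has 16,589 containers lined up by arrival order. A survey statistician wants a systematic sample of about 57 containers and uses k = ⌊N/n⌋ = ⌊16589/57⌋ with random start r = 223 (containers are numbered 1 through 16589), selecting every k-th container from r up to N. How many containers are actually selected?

57

k = ⌊16589/57⌋ = 291
Achieved size = ⌊(16589 − 223)/291⌋ + 1 = ⌊16366/291⌋ + 1 = 56 + 1 = 57
(last selection: 223 + 56×291 = 16519 ≤ 16589; next would be 16810 > 16589)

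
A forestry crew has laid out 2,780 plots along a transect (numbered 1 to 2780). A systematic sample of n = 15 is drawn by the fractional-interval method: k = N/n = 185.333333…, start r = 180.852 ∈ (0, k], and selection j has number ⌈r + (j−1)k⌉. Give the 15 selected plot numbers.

181, 367, 552, 737, 923, 1108, 1293, 1479, 1664, 1849, 2035, 2220, 2405, 2591, 2776

j=1: r + 0k = 180.852 → ⌈·⌉ = 181
j=2: r + 1k = 366.185333… → ⌈·⌉ = 367
j=3: r + 2k = 551.518666… → ⌈·⌉ = 552
j=4: r + 3k = 736.852 → ⌈·⌉ = 737
j=5: r + 4k = 922.185333… → ⌈·⌉ = 923
j=6: r + 5k = 1107.518666… → ⌈·⌉ = 1108
j=7: r + 6k = 1292.852 → ⌈·⌉ = 1293
j=8: r + 7k = 1478.185333… → ⌈·⌉ = 1479
j=9: r + 8k = 1663.518666… → ⌈·⌉ = 1664
j=10: r + 9k = 1848.852 → ⌈·⌉ = 1849
j=11: r + 10k = 2034.185333… → ⌈·⌉ = 2035
j=12: r + 11k = 2219.518666… → ⌈·⌉ = 2220
j=13: r + 12k = 2404.852 → ⌈·⌉ = 2405
j=14: r + 13k = 2590.185333… → ⌈·⌉ = 2591
j=15: r + 14k = 2775.518666… → ⌈·⌉ = 2776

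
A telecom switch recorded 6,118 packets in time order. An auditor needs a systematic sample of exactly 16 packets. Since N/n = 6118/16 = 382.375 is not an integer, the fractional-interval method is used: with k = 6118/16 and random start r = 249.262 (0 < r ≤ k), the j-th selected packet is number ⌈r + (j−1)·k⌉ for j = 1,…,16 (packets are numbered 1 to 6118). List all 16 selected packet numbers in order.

250, 632, 1015, 1397, 1779, 2162, 2544, 2926, 3309, 3691, 4074, 4456, 4838, 5221, 5603, 5985

j=1: r + 0k = 249.262 → ⌈·⌉ = 250
j=2: r + 1k = 631.637 → ⌈·⌉ = 632
j=3: r + 2k = 1014.012 → ⌈·⌉ = 1015
j=4: r + 3k = 1396.387 → ⌈·⌉ = 1397
j=5: r + 4k = 1778.762 → ⌈·⌉ = 1779
j=6: r + 5k = 2161.137 → ⌈·⌉ = 2162
j=7: r + 6k = 2543.512 → ⌈·⌉ = 2544
j=8: r + 7k = 2925.887 → ⌈·⌉ = 2926
j=9: r + 8k = 3308.262 → ⌈·⌉ = 3309
j=10: r + 9k = 3690.637 → ⌈·⌉ = 3691
j=11: r + 10k = 4073.012 → ⌈·⌉ = 4074
j=12: r + 11k = 4455.387 → ⌈·⌉ = 4456
j=13: r + 12k = 4837.762 → ⌈·⌉ = 4838
j=14: r + 13k = 5220.137 → ⌈·⌉ = 5221
j=15: r + 14k = 5602.512 → ⌈·⌉ = 5603
j=16: r + 15k = 5984.887 → ⌈·⌉ = 5985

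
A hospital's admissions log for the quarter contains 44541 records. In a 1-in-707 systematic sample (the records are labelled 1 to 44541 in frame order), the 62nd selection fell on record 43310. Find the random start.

k = 707
r = 43310 − (62−1)×707 = 43310 − 43127 = 183

183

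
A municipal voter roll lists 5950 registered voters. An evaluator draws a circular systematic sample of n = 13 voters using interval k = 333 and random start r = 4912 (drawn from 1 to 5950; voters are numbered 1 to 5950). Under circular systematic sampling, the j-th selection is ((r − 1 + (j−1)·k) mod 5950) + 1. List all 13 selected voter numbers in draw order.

4912, 5245, 5578, 5911, 294, 627, 960, 1293, 1626, 1959, 2292, 2625, 2958

Selection 1: 4912
Selection 2: 4912 + 333 = 5245
Selection 3: 5245 + 333 = 5578
Selection 4: 5578 + 333 = 5911
Selection 5: 5911 + 333 = 6244 → 6244 − 5950 = 294
Selection 6: 294 + 333 = 627
Selection 7: 627 + 333 = 960
Selection 8: 960 + 333 = 1293
Selection 9: 1293 + 333 = 1626
Selection 10: 1626 + 333 = 1959
Selection 11: 1959 + 333 = 2292
Selection 12: 2292 + 333 = 2625
Selection 13: 2625 + 333 = 2958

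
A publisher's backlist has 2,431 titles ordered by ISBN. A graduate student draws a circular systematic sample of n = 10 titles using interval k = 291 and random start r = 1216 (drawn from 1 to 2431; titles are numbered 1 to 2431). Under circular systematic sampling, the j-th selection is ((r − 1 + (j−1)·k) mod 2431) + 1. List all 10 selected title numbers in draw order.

1216, 1507, 1798, 2089, 2380, 240, 531, 822, 1113, 1404

Selection 1: 1216
Selection 2: 1216 + 291 = 1507
Selection 3: 1507 + 291 = 1798
Selection 4: 1798 + 291 = 2089
Selection 5: 2089 + 291 = 2380
Selection 6: 2380 + 291 = 2671 → 2671 − 2431 = 240
Selection 7: 240 + 291 = 531
Selection 8: 531 + 291 = 822
Selection 9: 822 + 291 = 1113
Selection 10: 1113 + 291 = 1404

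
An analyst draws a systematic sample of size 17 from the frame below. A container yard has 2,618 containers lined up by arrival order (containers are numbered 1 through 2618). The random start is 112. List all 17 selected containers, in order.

k = N/n = 2618/17 = 154
container 1: 112
container 2: 112 + 154 = 266
container 3: 266 + 154 = 420
container 4: 420 + 154 = 574
container 5: 574 + 154 = 728
container 6: 728 + 154 = 882
container 7: 882 + 154 = 1036
container 8: 1036 + 154 = 1190
container 9: 1190 + 154 = 1344
container 10: 1344 + 154 = 1498
container 11: 1498 + 154 = 1652
container 12: 1652 + 154 = 1806
container 13: 1806 + 154 = 1960
container 14: 1960 + 154 = 2114
container 15: 2114 + 154 = 2268
container 16: 2268 + 154 = 2422
container 17: 2422 + 154 = 2576

112, 266, 420, 574, 728, 882, 1036, 1190, 1344, 1498, 1652, 1806, 1960, 2114, 2268, 2422, 2576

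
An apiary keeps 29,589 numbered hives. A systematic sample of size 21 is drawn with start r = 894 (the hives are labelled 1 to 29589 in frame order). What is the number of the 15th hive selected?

20620

k = 29589/21 = 1409
15th selection = r + (15−1)·k = 894 + 14×1409 = 894 + 19726 = 20620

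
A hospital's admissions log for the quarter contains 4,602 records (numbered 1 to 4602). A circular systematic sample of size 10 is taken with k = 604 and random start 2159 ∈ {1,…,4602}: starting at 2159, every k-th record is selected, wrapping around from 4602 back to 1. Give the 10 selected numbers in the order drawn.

Selection 1: 2159
Selection 2: 2159 + 604 = 2763
Selection 3: 2763 + 604 = 3367
Selection 4: 3367 + 604 = 3971
Selection 5: 3971 + 604 = 4575
Selection 6: 4575 + 604 = 5179 → 5179 − 4602 = 577
Selection 7: 577 + 604 = 1181
Selection 8: 1181 + 604 = 1785
Selection 9: 1785 + 604 = 2389
Selection 10: 2389 + 604 = 2993

2159, 2763, 3367, 3971, 4575, 577, 1181, 1785, 2389, 2993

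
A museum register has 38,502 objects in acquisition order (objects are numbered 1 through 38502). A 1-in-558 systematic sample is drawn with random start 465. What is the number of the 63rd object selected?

k = 558
63rd selection = r + (63−1)·k = 465 + 62×558 = 465 + 34596 = 35061

35061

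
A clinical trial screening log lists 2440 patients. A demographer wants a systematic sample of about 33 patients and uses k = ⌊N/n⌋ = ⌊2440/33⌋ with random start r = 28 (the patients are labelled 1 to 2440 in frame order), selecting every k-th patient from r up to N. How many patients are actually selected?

k = ⌊2440/33⌋ = 73
Achieved size = ⌊(2440 − 28)/73⌋ + 1 = ⌊2412/73⌋ + 1 = 33 + 1 = 34
(last selection: 28 + 33×73 = 2437 ≤ 2440; next would be 2510 > 2440)

34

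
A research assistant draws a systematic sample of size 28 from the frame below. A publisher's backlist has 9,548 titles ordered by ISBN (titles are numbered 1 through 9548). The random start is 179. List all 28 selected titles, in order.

k = N/n = 9548/28 = 341
title 1: 179
title 2: 179 + 341 = 520
title 3: 520 + 341 = 861
title 4: 861 + 341 = 1202
title 5: 1202 + 341 = 1543
title 6: 1543 + 341 = 1884
title 7: 1884 + 341 = 2225
title 8: 2225 + 341 = 2566
title 9: 2566 + 341 = 2907
title 10: 2907 + 341 = 3248
title 11: 3248 + 341 = 3589
title 12: 3589 + 341 = 3930
title 13: 3930 + 341 = 4271
title 14: 4271 + 341 = 4612
title 15: 4612 + 341 = 4953
title 16: 4953 + 341 = 5294
title 17: 5294 + 341 = 5635
title 18: 5635 + 341 = 5976
title 19: 5976 + 341 = 6317
title 20: 6317 + 341 = 6658
title 21: 6658 + 341 = 6999
title 22: 6999 + 341 = 7340
title 23: 7340 + 341 = 7681
title 24: 7681 + 341 = 8022
title 25: 8022 + 341 = 8363
title 26: 8363 + 341 = 8704
title 27: 8704 + 341 = 9045
title 28: 9045 + 341 = 9386

179, 520, 861, 1202, 1543, 1884, 2225, 2566, 2907, 3248, 3589, 3930, 4271, 4612, 4953, 5294, 5635, 5976, 6317, 6658, 6999, 7340, 7681, 8022, 8363, 8704, 9045, 9386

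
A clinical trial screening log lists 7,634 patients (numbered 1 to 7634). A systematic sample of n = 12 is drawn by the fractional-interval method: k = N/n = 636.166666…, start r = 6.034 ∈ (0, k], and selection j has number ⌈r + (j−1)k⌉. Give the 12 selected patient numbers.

7, 643, 1279, 1915, 2551, 3187, 3824, 4460, 5096, 5732, 6368, 7004

j=1: r + 0k = 6.034 → ⌈·⌉ = 7
j=2: r + 1k = 642.200666… → ⌈·⌉ = 643
j=3: r + 2k = 1278.367333… → ⌈·⌉ = 1279
j=4: r + 3k = 1914.534 → ⌈·⌉ = 1915
j=5: r + 4k = 2550.700666… → ⌈·⌉ = 2551
j=6: r + 5k = 3186.867333… → ⌈·⌉ = 3187
j=7: r + 6k = 3823.034 → ⌈·⌉ = 3824
j=8: r + 7k = 4459.200666… → ⌈·⌉ = 4460
j=9: r + 8k = 5095.367333… → ⌈·⌉ = 5096
j=10: r + 9k = 5731.534 → ⌈·⌉ = 5732
j=11: r + 10k = 6367.700666… → ⌈·⌉ = 6368
j=12: r + 11k = 7003.867333… → ⌈·⌉ = 7004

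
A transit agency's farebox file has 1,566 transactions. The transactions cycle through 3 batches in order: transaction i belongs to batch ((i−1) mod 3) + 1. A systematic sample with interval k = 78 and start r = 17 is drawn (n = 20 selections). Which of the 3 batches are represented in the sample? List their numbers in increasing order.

Consecutive selections differ by k = 78, so their batch numbers differ by 78 mod 3 = 0.
gcd(78, 3) = 3, so the sample visits 3/3 = 1 distinct residues mod 3.
Start 17 is batch 2; the batches hit are 2.

2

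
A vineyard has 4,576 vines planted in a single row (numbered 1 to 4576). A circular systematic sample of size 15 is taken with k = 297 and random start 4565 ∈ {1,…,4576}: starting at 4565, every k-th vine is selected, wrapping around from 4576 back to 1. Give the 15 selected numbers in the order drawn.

Selection 1: 4565
Selection 2: 4565 + 297 = 4862 → 4862 − 4576 = 286
Selection 3: 286 + 297 = 583
Selection 4: 583 + 297 = 880
Selection 5: 880 + 297 = 1177
Selection 6: 1177 + 297 = 1474
Selection 7: 1474 + 297 = 1771
Selection 8: 1771 + 297 = 2068
Selection 9: 2068 + 297 = 2365
Selection 10: 2365 + 297 = 2662
Selection 11: 2662 + 297 = 2959
Selection 12: 2959 + 297 = 3256
Selection 13: 3256 + 297 = 3553
Selection 14: 3553 + 297 = 3850
Selection 15: 3850 + 297 = 4147

4565, 286, 583, 880, 1177, 1474, 1771, 2068, 2365, 2662, 2959, 3256, 3553, 3850, 4147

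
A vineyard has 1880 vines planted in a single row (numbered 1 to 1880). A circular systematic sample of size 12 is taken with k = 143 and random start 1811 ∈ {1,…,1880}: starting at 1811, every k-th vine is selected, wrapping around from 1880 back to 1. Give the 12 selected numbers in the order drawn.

1811, 74, 217, 360, 503, 646, 789, 932, 1075, 1218, 1361, 1504

Selection 1: 1811
Selection 2: 1811 + 143 = 1954 → 1954 − 1880 = 74
Selection 3: 74 + 143 = 217
Selection 4: 217 + 143 = 360
Selection 5: 360 + 143 = 503
Selection 6: 503 + 143 = 646
Selection 7: 646 + 143 = 789
Selection 8: 789 + 143 = 932
Selection 9: 932 + 143 = 1075
Selection 10: 1075 + 143 = 1218
Selection 11: 1218 + 143 = 1361
Selection 12: 1361 + 143 = 1504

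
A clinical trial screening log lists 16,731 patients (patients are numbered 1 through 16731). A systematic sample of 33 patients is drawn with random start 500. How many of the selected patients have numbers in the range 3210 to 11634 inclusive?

16

k = 16731/33 = 507
First selection ≥ 3210: 500 + ⌈(3210−500)/507⌉·507 = 500 + 6×507 = 3542
Last selection ≤ 11634: 500 + ⌊(11634−500)/507⌋·507 = 500 + 21×507 = 11147
Count = 21 − 6 + 1 = 16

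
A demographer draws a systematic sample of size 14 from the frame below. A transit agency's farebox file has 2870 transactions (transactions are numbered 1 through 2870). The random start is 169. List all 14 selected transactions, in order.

k = N/n = 2870/14 = 205
transaction 1: 169
transaction 2: 169 + 205 = 374
transaction 3: 374 + 205 = 579
transaction 4: 579 + 205 = 784
transaction 5: 784 + 205 = 989
transaction 6: 989 + 205 = 1194
transaction 7: 1194 + 205 = 1399
transaction 8: 1399 + 205 = 1604
transaction 9: 1604 + 205 = 1809
transaction 10: 1809 + 205 = 2014
transaction 11: 2014 + 205 = 2219
transaction 12: 2219 + 205 = 2424
transaction 13: 2424 + 205 = 2629
transaction 14: 2629 + 205 = 2834

169, 374, 579, 784, 989, 1194, 1399, 1604, 1809, 2014, 2219, 2424, 2629, 2834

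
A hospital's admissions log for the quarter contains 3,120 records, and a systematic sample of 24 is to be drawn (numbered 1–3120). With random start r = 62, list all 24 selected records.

k = N/n = 3120/24 = 130
record 1: 62
record 2: 62 + 130 = 192
record 3: 192 + 130 = 322
record 4: 322 + 130 = 452
record 5: 452 + 130 = 582
record 6: 582 + 130 = 712
record 7: 712 + 130 = 842
record 8: 842 + 130 = 972
record 9: 972 + 130 = 1102
record 10: 1102 + 130 = 1232
record 11: 1232 + 130 = 1362
record 12: 1362 + 130 = 1492
record 13: 1492 + 130 = 1622
record 14: 1622 + 130 = 1752
record 15: 1752 + 130 = 1882
record 16: 1882 + 130 = 2012
record 17: 2012 + 130 = 2142
record 18: 2142 + 130 = 2272
record 19: 2272 + 130 = 2402
record 20: 2402 + 130 = 2532
record 21: 2532 + 130 = 2662
record 22: 2662 + 130 = 2792
record 23: 2792 + 130 = 2922
record 24: 2922 + 130 = 3052

62, 192, 322, 452, 582, 712, 842, 972, 1102, 1232, 1362, 1492, 1622, 1752, 1882, 2012, 2142, 2272, 2402, 2532, 2662, 2792, 2922, 3052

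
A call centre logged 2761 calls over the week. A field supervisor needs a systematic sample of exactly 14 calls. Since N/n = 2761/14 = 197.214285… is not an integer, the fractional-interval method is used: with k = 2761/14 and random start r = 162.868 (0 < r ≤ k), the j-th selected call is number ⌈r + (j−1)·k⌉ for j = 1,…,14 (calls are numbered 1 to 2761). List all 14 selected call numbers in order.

163, 361, 558, 755, 952, 1149, 1347, 1544, 1741, 1938, 2136, 2333, 2530, 2727

j=1: r + 0k = 162.868 → ⌈·⌉ = 163
j=2: r + 1k = 360.082285… → ⌈·⌉ = 361
j=3: r + 2k = 557.296571… → ⌈·⌉ = 558
j=4: r + 3k = 754.510857… → ⌈·⌉ = 755
j=5: r + 4k = 951.725142… → ⌈·⌉ = 952
j=6: r + 5k = 1148.939428… → ⌈·⌉ = 1149
j=7: r + 6k = 1346.153714… → ⌈·⌉ = 1347
j=8: r + 7k = 1543.368 → ⌈·⌉ = 1544
j=9: r + 8k = 1740.582285… → ⌈·⌉ = 1741
j=10: r + 9k = 1937.796571… → ⌈·⌉ = 1938
j=11: r + 10k = 2135.010857… → ⌈·⌉ = 2136
j=12: r + 11k = 2332.225142… → ⌈·⌉ = 2333
j=13: r + 12k = 2529.439428… → ⌈·⌉ = 2530
j=14: r + 13k = 2726.653714… → ⌈·⌉ = 2727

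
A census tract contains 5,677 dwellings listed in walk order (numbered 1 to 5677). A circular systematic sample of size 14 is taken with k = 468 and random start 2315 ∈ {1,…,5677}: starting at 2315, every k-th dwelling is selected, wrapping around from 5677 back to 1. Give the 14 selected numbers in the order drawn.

Selection 1: 2315
Selection 2: 2315 + 468 = 2783
Selection 3: 2783 + 468 = 3251
Selection 4: 3251 + 468 = 3719
Selection 5: 3719 + 468 = 4187
Selection 6: 4187 + 468 = 4655
Selection 7: 4655 + 468 = 5123
Selection 8: 5123 + 468 = 5591
Selection 9: 5591 + 468 = 6059 → 6059 − 5677 = 382
Selection 10: 382 + 468 = 850
Selection 11: 850 + 468 = 1318
Selection 12: 1318 + 468 = 1786
Selection 13: 1786 + 468 = 2254
Selection 14: 2254 + 468 = 2722

2315, 2783, 3251, 3719, 4187, 4655, 5123, 5591, 382, 850, 1318, 1786, 2254, 2722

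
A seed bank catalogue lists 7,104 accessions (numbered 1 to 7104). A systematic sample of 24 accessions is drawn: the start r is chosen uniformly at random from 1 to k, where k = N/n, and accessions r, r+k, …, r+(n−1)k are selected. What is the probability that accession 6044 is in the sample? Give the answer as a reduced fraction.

1/296

k = 7104/24 = 296.
Accession 6044 is selected iff r ≡ 6044 (mod 296); exactly one such r in {1,…,296}.
Inclusion probability = 1/296.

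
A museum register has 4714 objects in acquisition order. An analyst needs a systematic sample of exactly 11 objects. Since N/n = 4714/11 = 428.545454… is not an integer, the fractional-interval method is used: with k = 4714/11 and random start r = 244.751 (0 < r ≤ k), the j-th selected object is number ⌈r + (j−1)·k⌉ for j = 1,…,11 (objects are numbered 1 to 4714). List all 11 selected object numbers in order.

j=1: r + 0k = 244.751 → ⌈·⌉ = 245
j=2: r + 1k = 673.296454… → ⌈·⌉ = 674
j=3: r + 2k = 1101.841909… → ⌈·⌉ = 1102
j=4: r + 3k = 1530.387363… → ⌈·⌉ = 1531
j=5: r + 4k = 1958.932818… → ⌈·⌉ = 1959
j=6: r + 5k = 2387.478272… → ⌈·⌉ = 2388
j=7: r + 6k = 2816.023727… → ⌈·⌉ = 2817
j=8: r + 7k = 3244.569181… → ⌈·⌉ = 3245
j=9: r + 8k = 3673.114636… → ⌈·⌉ = 3674
j=10: r + 9k = 4101.660090… → ⌈·⌉ = 4102
j=11: r + 10k = 4530.205545… → ⌈·⌉ = 4531

245, 674, 1102, 1531, 1959, 2388, 2817, 3245, 3674, 4102, 4531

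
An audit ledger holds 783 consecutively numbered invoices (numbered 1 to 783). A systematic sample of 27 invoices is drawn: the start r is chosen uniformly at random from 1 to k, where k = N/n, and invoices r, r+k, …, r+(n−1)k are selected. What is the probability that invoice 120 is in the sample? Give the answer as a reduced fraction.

k = 783/27 = 29.
Invoice 120 is selected iff r ≡ 120 (mod 29); exactly one such r in {1,…,29}.
Inclusion probability = 1/29.

1/29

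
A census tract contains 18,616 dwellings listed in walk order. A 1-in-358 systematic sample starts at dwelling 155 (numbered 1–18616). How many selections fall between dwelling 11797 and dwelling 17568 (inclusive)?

16

k = 358
First selection ≥ 11797: 155 + ⌈(11797−155)/358⌉·358 = 155 + 33×358 = 11969
Last selection ≤ 17568: 155 + ⌊(17568−155)/358⌋·358 = 155 + 48×358 = 17339
Count = 48 − 33 + 1 = 16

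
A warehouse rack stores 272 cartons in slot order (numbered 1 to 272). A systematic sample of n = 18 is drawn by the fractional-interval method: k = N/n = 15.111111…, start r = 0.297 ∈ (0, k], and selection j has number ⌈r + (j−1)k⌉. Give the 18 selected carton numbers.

1, 16, 31, 46, 61, 76, 91, 107, 122, 137, 152, 167, 182, 197, 212, 227, 243, 258

j=1: r + 0k = 0.297 → ⌈·⌉ = 1
j=2: r + 1k = 15.408111… → ⌈·⌉ = 16
j=3: r + 2k = 30.519222… → ⌈·⌉ = 31
j=4: r + 3k = 45.630333… → ⌈·⌉ = 46
j=5: r + 4k = 60.741444… → ⌈·⌉ = 61
j=6: r + 5k = 75.852555… → ⌈·⌉ = 76
j=7: r + 6k = 90.963666… → ⌈·⌉ = 91
j=8: r + 7k = 106.074777… → ⌈·⌉ = 107
j=9: r + 8k = 121.185888… → ⌈·⌉ = 122
j=10: r + 9k = 136.297 → ⌈·⌉ = 137
j=11: r + 10k = 151.408111… → ⌈·⌉ = 152
j=12: r + 11k = 166.519222… → ⌈·⌉ = 167
j=13: r + 12k = 181.630333… → ⌈·⌉ = 182
j=14: r + 13k = 196.741444… → ⌈·⌉ = 197
j=15: r + 14k = 211.852555… → ⌈·⌉ = 212
j=16: r + 15k = 226.963666… → ⌈·⌉ = 227
j=17: r + 16k = 242.074777… → ⌈·⌉ = 243
j=18: r + 17k = 257.185888… → ⌈·⌉ = 258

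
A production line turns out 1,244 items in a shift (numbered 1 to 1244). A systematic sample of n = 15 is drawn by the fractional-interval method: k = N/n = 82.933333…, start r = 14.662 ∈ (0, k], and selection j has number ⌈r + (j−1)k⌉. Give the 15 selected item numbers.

15, 98, 181, 264, 347, 430, 513, 596, 679, 762, 844, 927, 1010, 1093, 1176

j=1: r + 0k = 14.662 → ⌈·⌉ = 15
j=2: r + 1k = 97.595333… → ⌈·⌉ = 98
j=3: r + 2k = 180.528666… → ⌈·⌉ = 181
j=4: r + 3k = 263.462 → ⌈·⌉ = 264
j=5: r + 4k = 346.395333… → ⌈·⌉ = 347
j=6: r + 5k = 429.328666… → ⌈·⌉ = 430
j=7: r + 6k = 512.262 → ⌈·⌉ = 513
j=8: r + 7k = 595.195333… → ⌈·⌉ = 596
j=9: r + 8k = 678.128666… → ⌈·⌉ = 679
j=10: r + 9k = 761.062 → ⌈·⌉ = 762
j=11: r + 10k = 843.995333… → ⌈·⌉ = 844
j=12: r + 11k = 926.928666… → ⌈·⌉ = 927
j=13: r + 12k = 1009.862 → ⌈·⌉ = 1010
j=14: r + 13k = 1092.795333… → ⌈·⌉ = 1093
j=15: r + 14k = 1175.728666… → ⌈·⌉ = 1176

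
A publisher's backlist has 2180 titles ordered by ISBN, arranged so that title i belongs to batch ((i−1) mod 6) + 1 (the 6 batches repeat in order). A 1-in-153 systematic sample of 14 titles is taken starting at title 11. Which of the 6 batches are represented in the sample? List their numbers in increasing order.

Consecutive selections differ by k = 153, so their batch numbers differ by 153 mod 6 = 3.
gcd(153, 6) = 3, so the sample visits 6/3 = 2 distinct residues mod 6.
Start 11 is batch 5; the batches hit are 2, 5.

2, 5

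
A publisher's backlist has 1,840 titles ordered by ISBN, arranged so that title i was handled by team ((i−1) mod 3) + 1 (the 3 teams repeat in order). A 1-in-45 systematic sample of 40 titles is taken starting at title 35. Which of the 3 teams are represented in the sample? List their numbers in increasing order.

Consecutive selections differ by k = 45, so their team numbers differ by 45 mod 3 = 0.
gcd(45, 3) = 3, so the sample visits 3/3 = 1 distinct residues mod 3.
Start 35 is team 2; the teams hit are 2.

2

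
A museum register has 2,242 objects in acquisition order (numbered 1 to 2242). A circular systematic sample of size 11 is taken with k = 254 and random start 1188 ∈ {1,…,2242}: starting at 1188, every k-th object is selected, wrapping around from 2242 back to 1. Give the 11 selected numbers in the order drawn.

1188, 1442, 1696, 1950, 2204, 216, 470, 724, 978, 1232, 1486

Selection 1: 1188
Selection 2: 1188 + 254 = 1442
Selection 3: 1442 + 254 = 1696
Selection 4: 1696 + 254 = 1950
Selection 5: 1950 + 254 = 2204
Selection 6: 2204 + 254 = 2458 → 2458 − 2242 = 216
Selection 7: 216 + 254 = 470
Selection 8: 470 + 254 = 724
Selection 9: 724 + 254 = 978
Selection 10: 978 + 254 = 1232
Selection 11: 1232 + 254 = 1486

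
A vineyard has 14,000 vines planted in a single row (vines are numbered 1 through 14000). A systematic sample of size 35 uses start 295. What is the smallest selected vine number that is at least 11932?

k = 14000/35 = 400
Steps past start: ⌈(11932 − 295)/400⌉ = ⌈11637/400⌉ = 30
Selected vine: 295 + 30×400 = 12295

12295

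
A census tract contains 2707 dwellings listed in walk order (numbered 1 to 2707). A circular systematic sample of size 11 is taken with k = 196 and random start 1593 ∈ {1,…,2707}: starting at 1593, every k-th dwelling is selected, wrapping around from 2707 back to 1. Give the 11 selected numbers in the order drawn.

1593, 1789, 1985, 2181, 2377, 2573, 62, 258, 454, 650, 846

Selection 1: 1593
Selection 2: 1593 + 196 = 1789
Selection 3: 1789 + 196 = 1985
Selection 4: 1985 + 196 = 2181
Selection 5: 2181 + 196 = 2377
Selection 6: 2377 + 196 = 2573
Selection 7: 2573 + 196 = 2769 → 2769 − 2707 = 62
Selection 8: 62 + 196 = 258
Selection 9: 258 + 196 = 454
Selection 10: 454 + 196 = 650
Selection 11: 650 + 196 = 846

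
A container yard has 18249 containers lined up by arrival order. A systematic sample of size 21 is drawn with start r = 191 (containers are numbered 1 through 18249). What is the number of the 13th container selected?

k = 18249/21 = 869
13th selection = r + (13−1)·k = 191 + 12×869 = 191 + 10428 = 10619

10619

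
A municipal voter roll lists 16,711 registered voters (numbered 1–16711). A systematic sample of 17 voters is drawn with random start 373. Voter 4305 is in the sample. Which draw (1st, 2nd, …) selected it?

5

k = 16711/17 = 983
position = (4305 − 373)/983 + 1 = 3932/983 + 1 = 4 + 1 = 5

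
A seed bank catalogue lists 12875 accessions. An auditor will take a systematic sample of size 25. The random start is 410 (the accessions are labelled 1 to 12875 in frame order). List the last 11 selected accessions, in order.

7620, 8135, 8650, 9165, 9680, 10195, 10710, 11225, 11740, 12255, 12770

k = N/n = 12875/25 = 515
15th selection = 410 + 14×515 = 7620
16th: 7620 + 515 = 8135
17th: 8135 + 515 = 8650
18th: 8650 + 515 = 9165
19th: 9165 + 515 = 9680
20th: 9680 + 515 = 10195
21st: 10195 + 515 = 10710
22nd: 10710 + 515 = 11225
23rd: 11225 + 515 = 11740
24th: 11740 + 515 = 12255
25th: 12255 + 515 = 12770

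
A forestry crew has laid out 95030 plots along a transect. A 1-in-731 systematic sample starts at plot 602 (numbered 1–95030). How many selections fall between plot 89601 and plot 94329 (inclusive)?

7

k = 731
First selection ≥ 89601: 602 + ⌈(89601−602)/731⌉·731 = 602 + 122×731 = 89784
Last selection ≤ 94329: 602 + ⌊(94329−602)/731⌋·731 = 602 + 128×731 = 94170
Count = 128 − 122 + 1 = 7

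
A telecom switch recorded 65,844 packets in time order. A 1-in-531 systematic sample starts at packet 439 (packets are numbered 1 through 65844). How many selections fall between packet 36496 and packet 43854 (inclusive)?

14

k = 531
First selection ≥ 36496: 439 + ⌈(36496−439)/531⌉·531 = 439 + 68×531 = 36547
Last selection ≤ 43854: 439 + ⌊(43854−439)/531⌋·531 = 439 + 81×531 = 43450
Count = 81 − 68 + 1 = 14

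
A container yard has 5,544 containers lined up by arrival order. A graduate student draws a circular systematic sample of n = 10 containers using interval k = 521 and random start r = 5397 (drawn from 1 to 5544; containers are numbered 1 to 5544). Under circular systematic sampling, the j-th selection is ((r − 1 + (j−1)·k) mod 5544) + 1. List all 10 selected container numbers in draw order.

5397, 374, 895, 1416, 1937, 2458, 2979, 3500, 4021, 4542

Selection 1: 5397
Selection 2: 5397 + 521 = 5918 → 5918 − 5544 = 374
Selection 3: 374 + 521 = 895
Selection 4: 895 + 521 = 1416
Selection 5: 1416 + 521 = 1937
Selection 6: 1937 + 521 = 2458
Selection 7: 2458 + 521 = 2979
Selection 8: 2979 + 521 = 3500
Selection 9: 3500 + 521 = 4021
Selection 10: 4021 + 521 = 4542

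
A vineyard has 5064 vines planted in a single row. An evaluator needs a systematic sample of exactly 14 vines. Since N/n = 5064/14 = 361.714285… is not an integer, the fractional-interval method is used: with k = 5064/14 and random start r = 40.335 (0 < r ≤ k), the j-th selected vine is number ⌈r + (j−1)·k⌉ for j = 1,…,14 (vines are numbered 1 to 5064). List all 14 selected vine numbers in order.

j=1: r + 0k = 40.335 → ⌈·⌉ = 41
j=2: r + 1k = 402.049285… → ⌈·⌉ = 403
j=3: r + 2k = 763.763571… → ⌈·⌉ = 764
j=4: r + 3k = 1125.477857… → ⌈·⌉ = 1126
j=5: r + 4k = 1487.192142… → ⌈·⌉ = 1488
j=6: r + 5k = 1848.906428… → ⌈·⌉ = 1849
j=7: r + 6k = 2210.620714… → ⌈·⌉ = 2211
j=8: r + 7k = 2572.335 → ⌈·⌉ = 2573
j=9: r + 8k = 2934.049285… → ⌈·⌉ = 2935
j=10: r + 9k = 3295.763571… → ⌈·⌉ = 3296
j=11: r + 10k = 3657.477857… → ⌈·⌉ = 3658
j=12: r + 11k = 4019.192142… → ⌈·⌉ = 4020
j=13: r + 12k = 4380.906428… → ⌈·⌉ = 4381
j=14: r + 13k = 4742.620714… → ⌈·⌉ = 4743

41, 403, 764, 1126, 1488, 1849, 2211, 2573, 2935, 3296, 3658, 4020, 4381, 4743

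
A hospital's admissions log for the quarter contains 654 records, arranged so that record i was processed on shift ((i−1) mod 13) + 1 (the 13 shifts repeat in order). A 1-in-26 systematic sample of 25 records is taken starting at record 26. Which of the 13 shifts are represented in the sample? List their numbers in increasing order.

Consecutive selections differ by k = 26, so their shift numbers differ by 26 mod 13 = 0.
gcd(26, 13) = 13, so the sample visits 13/13 = 1 distinct residues mod 13.
Start 26 is shift 13; the shifts hit are 13.

13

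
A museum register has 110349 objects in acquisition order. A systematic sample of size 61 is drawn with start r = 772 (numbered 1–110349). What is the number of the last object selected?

k = 110349/61 = 1809
61st selection = r + (61−1)·k = 772 + 60×1809 = 772 + 108540 = 109312

109312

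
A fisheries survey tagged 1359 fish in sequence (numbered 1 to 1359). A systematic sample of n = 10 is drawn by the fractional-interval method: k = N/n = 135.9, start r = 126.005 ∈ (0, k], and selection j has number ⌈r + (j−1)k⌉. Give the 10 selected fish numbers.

j=1: r + 0k = 126.005 → ⌈·⌉ = 127
j=2: r + 1k = 261.905 → ⌈·⌉ = 262
j=3: r + 2k = 397.805 → ⌈·⌉ = 398
j=4: r + 3k = 533.705 → ⌈·⌉ = 534
j=5: r + 4k = 669.605 → ⌈·⌉ = 670
j=6: r + 5k = 805.505 → ⌈·⌉ = 806
j=7: r + 6k = 941.405 → ⌈·⌉ = 942
j=8: r + 7k = 1077.305 → ⌈·⌉ = 1078
j=9: r + 8k = 1213.205 → ⌈·⌉ = 1214
j=10: r + 9k = 1349.105 → ⌈·⌉ = 1350

127, 262, 398, 534, 670, 806, 942, 1078, 1214, 1350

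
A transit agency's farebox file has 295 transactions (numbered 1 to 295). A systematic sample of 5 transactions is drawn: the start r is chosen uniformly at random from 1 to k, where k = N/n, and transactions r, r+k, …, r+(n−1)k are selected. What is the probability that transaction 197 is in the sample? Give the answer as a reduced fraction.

k = 295/5 = 59.
Transaction 197 is selected iff r ≡ 197 (mod 59); exactly one such r in {1,…,59}.
Inclusion probability = 1/59.

1/59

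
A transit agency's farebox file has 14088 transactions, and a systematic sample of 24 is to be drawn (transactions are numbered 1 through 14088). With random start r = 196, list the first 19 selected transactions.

196, 783, 1370, 1957, 2544, 3131, 3718, 4305, 4892, 5479, 6066, 6653, 7240, 7827, 8414, 9001, 9588, 10175, 10762

k = N/n = 14088/24 = 587
transaction 1: 196
transaction 2: 196 + 587 = 783
transaction 3: 783 + 587 = 1370
transaction 4: 1370 + 587 = 1957
transaction 5: 1957 + 587 = 2544
transaction 6: 2544 + 587 = 3131
transaction 7: 3131 + 587 = 3718
transaction 8: 3718 + 587 = 4305
transaction 9: 4305 + 587 = 4892
transaction 10: 4892 + 587 = 5479
transaction 11: 5479 + 587 = 6066
transaction 12: 6066 + 587 = 6653
transaction 13: 6653 + 587 = 7240
transaction 14: 7240 + 587 = 7827
transaction 15: 7827 + 587 = 8414
transaction 16: 8414 + 587 = 9001
transaction 17: 9001 + 587 = 9588
transaction 18: 9588 + 587 = 10175
transaction 19: 10175 + 587 = 10762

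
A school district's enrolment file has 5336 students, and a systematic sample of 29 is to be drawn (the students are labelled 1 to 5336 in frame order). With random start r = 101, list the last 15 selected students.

2677, 2861, 3045, 3229, 3413, 3597, 3781, 3965, 4149, 4333, 4517, 4701, 4885, 5069, 5253

k = N/n = 5336/29 = 184
15th selection = 101 + 14×184 = 2677
16th: 2677 + 184 = 2861
17th: 2861 + 184 = 3045
18th: 3045 + 184 = 3229
19th: 3229 + 184 = 3413
20th: 3413 + 184 = 3597
21st: 3597 + 184 = 3781
22nd: 3781 + 184 = 3965
23rd: 3965 + 184 = 4149
24th: 4149 + 184 = 4333
25th: 4333 + 184 = 4517
26th: 4517 + 184 = 4701
27th: 4701 + 184 = 4885
28th: 4885 + 184 = 5069
29th: 5069 + 184 = 5253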